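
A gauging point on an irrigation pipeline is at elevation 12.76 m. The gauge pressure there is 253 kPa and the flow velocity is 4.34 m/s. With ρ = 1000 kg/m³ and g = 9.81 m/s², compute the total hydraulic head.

h ≈ 39.51 m

Pressure head ψ = P/(ρg) = 253×1000 / (1000 × 9.81) = 25.79 m.
Velocity head = v²/(2g) = 4.34² / (2 × 9.81) = 0.960 m.
h = z + ψ + v²/(2g) = 12.76 + 25.79 + 0.960 = 39.51 m.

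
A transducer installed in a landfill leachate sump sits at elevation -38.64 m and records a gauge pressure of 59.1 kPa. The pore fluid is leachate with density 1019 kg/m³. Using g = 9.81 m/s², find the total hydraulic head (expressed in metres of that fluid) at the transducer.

ψ = P/(ρg) = 59.1×1000 / (1019 × 9.81) = 5.91 m.
h = z + ψ = -38.64 + 5.91 = -32.73 m.

h ≈ -32.73 m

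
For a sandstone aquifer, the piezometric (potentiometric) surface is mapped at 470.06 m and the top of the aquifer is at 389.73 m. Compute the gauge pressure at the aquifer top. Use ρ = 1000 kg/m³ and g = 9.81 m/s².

Pressure head at the aquifer top: ψ = h − z = 470.06 − 389.73 = 80.33 m.
P = ρgψ = 1000 × 9.81 × 80.33 = 788037 Pa ≈ 788 kPa.

P ≈ 788 kPa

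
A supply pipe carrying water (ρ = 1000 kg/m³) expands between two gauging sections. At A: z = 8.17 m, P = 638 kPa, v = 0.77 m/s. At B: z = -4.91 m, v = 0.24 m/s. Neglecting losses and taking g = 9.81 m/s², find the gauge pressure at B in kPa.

Pressure head at A: ψ₁ = P₁/(ρg) = 638×1000 / (1000 × 9.81) = 65.04 m.
Velocity heads: v₁²/2g = 0.77²/19.62 = 0.030 m; v₂²/2g = 0.24²/19.62 = 0.003 m.
Total head H = z₁ + ψ₁ + v₁²/2g = 8.17 + 65.04 + 0.030 = 73.24 m.
ψ₂ = H − z₂ − v₂²/2g = 73.24 − (-4.91) − 0.003 = 78.15 m.
P₂ = ρgψ₂ = 1000 × 9.81 × 78.15 ≈ 767 kPa.

P₂ ≈ 767 kPa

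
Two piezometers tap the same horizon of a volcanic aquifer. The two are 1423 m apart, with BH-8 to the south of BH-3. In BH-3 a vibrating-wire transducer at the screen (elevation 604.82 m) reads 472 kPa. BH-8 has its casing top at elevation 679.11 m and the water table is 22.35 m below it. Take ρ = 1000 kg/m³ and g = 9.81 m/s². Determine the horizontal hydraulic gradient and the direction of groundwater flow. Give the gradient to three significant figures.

Pressure head at BH-3: ψ = P/(ρg) = 472×1000 / (1000 × 9.81) = 48.11 m.
Total head at BH-3: h = z + ψ = 604.82 + 48.11 = 652.93 m.
Total head at BH-8: h = 679.11 − 22.35 = 656.76 m.
Head difference: h(BH-3) − h(BH-8) = 652.93 − 656.76 = -3.83 m.
Hydraulic gradient: i = |Δh| / L = 3.83 / 1423 = 0.00269.
Flow is from higher to lower head: from BH-8 toward BH-3, i.e. toward the north.

i ≈ 0.00269; groundwater flows toward the north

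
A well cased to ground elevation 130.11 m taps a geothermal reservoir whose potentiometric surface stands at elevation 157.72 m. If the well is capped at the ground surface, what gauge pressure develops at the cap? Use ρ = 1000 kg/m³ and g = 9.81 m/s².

P ≈ 271 kPa

Head above the cap: Δh = 157.72 − 130.11 = 27.61 m.
P = ρgΔh = 1000 × 9.81 × 27.61 = 270854 Pa ≈ 271 kPa.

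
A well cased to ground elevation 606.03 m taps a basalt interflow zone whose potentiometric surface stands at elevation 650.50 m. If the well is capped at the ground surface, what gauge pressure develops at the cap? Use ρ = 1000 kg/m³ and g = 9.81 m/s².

Head above the cap: Δh = 650.50 − 606.03 = 44.47 m.
P = ρgΔh = 1000 × 9.81 × 44.47 = 436251 Pa ≈ 436 kPa.

P ≈ 436 kPa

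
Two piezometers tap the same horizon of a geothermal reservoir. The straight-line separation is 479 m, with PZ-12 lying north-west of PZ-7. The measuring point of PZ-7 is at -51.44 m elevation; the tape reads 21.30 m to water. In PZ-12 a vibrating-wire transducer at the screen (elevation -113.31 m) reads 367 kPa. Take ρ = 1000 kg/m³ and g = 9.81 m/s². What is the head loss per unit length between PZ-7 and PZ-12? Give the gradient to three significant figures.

i ≈ 0.00660 m/m

Total head at PZ-7: h = -51.44 − 21.30 = -72.74 m.
Pressure head at PZ-12: ψ = P/(ρg) = 367×1000 / (1000 × 9.81) = 37.41 m.
Total head at PZ-12: h = z + ψ = -113.31 + 37.41 = -75.90 m.
Head difference: h(PZ-7) − h(PZ-12) = -72.74 − (-75.90) = 3.16 m.
Hydraulic gradient: i = |Δh| / L = 3.16 / 479 = 0.00660.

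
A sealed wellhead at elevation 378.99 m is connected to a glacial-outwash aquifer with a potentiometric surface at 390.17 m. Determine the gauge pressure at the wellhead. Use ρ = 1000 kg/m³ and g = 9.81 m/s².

P ≈ 110 kPa

Head above the cap: Δh = 390.17 − 378.99 = 11.18 m.
P = ρgΔh = 1000 × 9.81 × 11.18 = 109676 Pa ≈ 110 kPa.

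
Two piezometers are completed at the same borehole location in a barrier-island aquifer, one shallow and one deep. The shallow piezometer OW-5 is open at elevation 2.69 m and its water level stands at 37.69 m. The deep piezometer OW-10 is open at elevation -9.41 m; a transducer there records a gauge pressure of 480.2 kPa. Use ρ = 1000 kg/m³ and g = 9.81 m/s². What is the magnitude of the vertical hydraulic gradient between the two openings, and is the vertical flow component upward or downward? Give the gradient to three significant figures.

Total head at OW-5: h = 37.69 m (water level in the standpipe).
Pressure head at OW-10: ψ = P/(ρg) = 480.2×1000 / (1000 × 9.81) = 48.95 m.
Total head at OW-10: h = z + ψ = -9.41 + 48.95 = 39.54 m.
Δh = h(OW-5) − h(OW-10) = 37.69 − 39.54 = -1.85 m.
Vertical separation Δz = 2.69 − (-9.41) = 12.10 m.
|i_v| = |Δh| / Δz = 1.85 / 12.10 = 0.153.
Head is higher in the deep piezometer, so vertical flow is upward (discharge condition).

|i_v| ≈ 0.153; vertical flow is upward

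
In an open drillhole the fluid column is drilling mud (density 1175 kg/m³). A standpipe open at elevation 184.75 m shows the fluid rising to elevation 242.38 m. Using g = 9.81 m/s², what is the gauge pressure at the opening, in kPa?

P ≈ 664 kPa

Pressure head ψ = h − z = 242.38 − 184.75 = 57.63 m.
P = ρgψ = 1175 × 9.81 × 57.63 = 664287 Pa ≈ 664 kPa.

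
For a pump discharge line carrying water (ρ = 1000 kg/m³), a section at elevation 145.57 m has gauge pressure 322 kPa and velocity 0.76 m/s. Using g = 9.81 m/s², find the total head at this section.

h ≈ 178.42 m

Pressure head ψ = P/(ρg) = 322×1000 / (1000 × 9.81) = 32.82 m.
Velocity head = v²/(2g) = 0.76² / (2 × 9.81) = 0.029 m.
h = z + ψ + v²/(2g) = 145.57 + 32.82 + 0.029 = 178.42 m.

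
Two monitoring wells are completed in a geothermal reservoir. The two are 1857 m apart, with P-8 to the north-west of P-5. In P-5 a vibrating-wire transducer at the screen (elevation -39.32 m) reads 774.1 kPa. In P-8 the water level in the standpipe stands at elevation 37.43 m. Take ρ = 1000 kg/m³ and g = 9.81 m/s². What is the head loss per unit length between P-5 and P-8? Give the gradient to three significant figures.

Pressure head at P-5: ψ = P/(ρg) = 774.1×1000 / (1000 × 9.81) = 78.91 m.
Total head at P-5: h = z + ψ = -39.32 + 78.91 = 39.59 m.
Total head at P-8: h = 37.43 m (water level in the piezometer is the total head).
Head difference: h(P-5) − h(P-8) = 39.59 − 37.43 = 2.16 m.
Hydraulic gradient: i = |Δh| / L = 2.16 / 1857 = 0.00116.

i ≈ 0.00116 m/m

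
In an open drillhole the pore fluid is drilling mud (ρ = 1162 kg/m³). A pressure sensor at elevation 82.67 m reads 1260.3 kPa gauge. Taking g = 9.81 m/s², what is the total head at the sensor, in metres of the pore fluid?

ψ = P/(ρg) = 1260.3×1000 / (1162 × 9.81) = 110.56 m.
h = z + ψ = 82.67 + 110.56 = 193.23 m.

h ≈ 193.23 m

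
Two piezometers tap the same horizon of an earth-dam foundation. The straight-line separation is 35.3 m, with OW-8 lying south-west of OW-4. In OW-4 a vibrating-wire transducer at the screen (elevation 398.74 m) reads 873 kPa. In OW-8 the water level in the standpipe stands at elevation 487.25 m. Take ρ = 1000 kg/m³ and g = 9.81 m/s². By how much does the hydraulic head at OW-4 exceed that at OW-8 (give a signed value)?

Pressure head at OW-4: ψ = P/(ρg) = 873×1000 / (1000 × 9.81) = 88.99 m.
Total head at OW-4: h = z + ψ = 398.74 + 88.99 = 487.73 m.
Total head at OW-8: h = 487.25 m (water level in the piezometer is the total head).
Head difference: h(OW-4) − h(OW-8) = 487.73 − 487.25 = 0.48 m.

Δh ≈ 0.48 m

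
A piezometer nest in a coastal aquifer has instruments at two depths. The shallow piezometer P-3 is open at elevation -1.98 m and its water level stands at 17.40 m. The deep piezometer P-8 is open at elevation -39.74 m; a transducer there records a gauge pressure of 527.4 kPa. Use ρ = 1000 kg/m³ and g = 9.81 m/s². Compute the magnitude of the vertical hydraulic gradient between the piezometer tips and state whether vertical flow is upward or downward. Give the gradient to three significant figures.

Total head at P-3: h = 17.40 m (water level in the standpipe).
Pressure head at P-8: ψ = P/(ρg) = 527.4×1000 / (1000 × 9.81) = 53.76 m.
Total head at P-8: h = z + ψ = -39.74 + 53.76 = 14.02 m.
Δh = h(P-3) − h(P-8) = 17.40 − 14.02 = 3.38 m.
Vertical separation Δz = -1.98 − (-39.74) = 37.76 m.
|i_v| = |Δh| / Δz = 3.38 / 37.76 = 0.0895.
Head is higher in the shallow piezometer, so vertical flow is downward (recharge condition).

|i_v| ≈ 0.0895; vertical flow is downward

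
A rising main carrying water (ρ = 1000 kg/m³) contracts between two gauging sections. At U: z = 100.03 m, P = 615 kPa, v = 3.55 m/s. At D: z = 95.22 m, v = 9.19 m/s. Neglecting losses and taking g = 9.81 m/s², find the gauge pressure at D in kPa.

P₂ ≈ 626 kPa

Pressure head at U: ψ₁ = P₁/(ρg) = 615×1000 / (1000 × 9.81) = 62.69 m.
Velocity heads: v₁²/2g = 3.55²/19.62 = 0.642 m; v₂²/2g = 9.19²/19.62 = 4.305 m.
Total head H = z₁ + ψ₁ + v₁²/2g = 100.03 + 62.69 + 0.642 = 163.36 m.
ψ₂ = H − z₂ − v₂²/2g = 163.36 − 95.22 − 4.305 = 63.84 m.
P₂ = ρgψ₂ = 1000 × 9.81 × 63.84 ≈ 626 kPa.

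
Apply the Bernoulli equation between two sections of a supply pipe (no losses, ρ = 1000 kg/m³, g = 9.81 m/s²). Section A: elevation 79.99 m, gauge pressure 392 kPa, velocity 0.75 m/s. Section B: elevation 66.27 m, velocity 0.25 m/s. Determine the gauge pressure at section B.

P₂ ≈ 527 kPa

Pressure head at A: ψ₁ = P₁/(ρg) = 392×1000 / (1000 × 9.81) = 39.96 m.
Velocity heads: v₁²/2g = 0.75²/19.62 = 0.029 m; v₂²/2g = 0.25²/19.62 = 0.003 m.
Total head H = z₁ + ψ₁ + v₁²/2g = 79.99 + 39.96 + 0.029 = 119.98 m.
ψ₂ = H − z₂ − v₂²/2g = 119.98 − 66.27 − 0.003 = 53.71 m.
P₂ = ρgψ₂ = 1000 × 9.81 × 53.71 ≈ 527 kPa.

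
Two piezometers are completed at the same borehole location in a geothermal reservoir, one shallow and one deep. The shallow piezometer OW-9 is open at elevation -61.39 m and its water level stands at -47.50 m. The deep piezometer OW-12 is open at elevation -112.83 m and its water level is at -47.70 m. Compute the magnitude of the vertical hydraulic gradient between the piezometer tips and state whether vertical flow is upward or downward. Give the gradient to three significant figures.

|i_v| ≈ 0.00389; vertical flow is downward

Total head at OW-9: h = -47.50 m (water level in the standpipe).
Total head at OW-12: h = -47.70 m.
Δh = h(OW-9) − h(OW-12) = -47.50 − (-47.70) = 0.20 m.
Vertical separation Δz = -61.39 − (-112.83) = 51.44 m.
|i_v| = |Δh| / Δz = 0.20 / 51.44 = 0.00389.
Head is higher in the shallow piezometer, so vertical flow is downward (recharge condition).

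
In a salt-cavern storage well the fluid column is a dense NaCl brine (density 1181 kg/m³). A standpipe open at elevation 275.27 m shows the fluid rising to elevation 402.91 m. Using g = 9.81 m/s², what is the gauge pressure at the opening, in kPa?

Pressure head ψ = h − z = 402.91 − 275.27 = 127.64 m.
P = ρgψ = 1181 × 9.81 × 127.64 = 1478787 Pa ≈ 1480 kPa.

P ≈ 1480 kPa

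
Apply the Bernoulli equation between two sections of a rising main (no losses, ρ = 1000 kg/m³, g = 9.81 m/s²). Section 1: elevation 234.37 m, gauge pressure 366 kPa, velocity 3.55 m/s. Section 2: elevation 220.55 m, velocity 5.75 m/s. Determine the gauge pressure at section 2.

P₂ ≈ 491 kPa

Pressure head at 1: ψ₁ = P₁/(ρg) = 366×1000 / (1000 × 9.81) = 37.31 m.
Velocity heads: v₁²/2g = 3.55²/19.62 = 0.642 m; v₂²/2g = 5.75²/19.62 = 1.685 m.
Total head H = z₁ + ψ₁ + v₁²/2g = 234.37 + 37.31 + 0.642 = 272.32 m.
ψ₂ = H − z₂ − v₂²/2g = 272.32 − 220.55 − 1.685 = 50.08 m.
P₂ = ρgψ₂ = 1000 × 9.81 × 50.08 ≈ 491 kPa.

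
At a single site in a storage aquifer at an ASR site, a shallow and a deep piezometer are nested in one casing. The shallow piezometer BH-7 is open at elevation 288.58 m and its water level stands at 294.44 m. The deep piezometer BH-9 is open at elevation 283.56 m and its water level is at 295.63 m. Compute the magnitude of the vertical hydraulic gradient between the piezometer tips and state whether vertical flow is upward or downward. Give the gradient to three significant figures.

|i_v| ≈ 0.237; vertical flow is upward

Total head at BH-7: h = 294.44 m (water level in the standpipe).
Total head at BH-9: h = 295.63 m.
Δh = h(BH-7) − h(BH-9) = 294.44 − 295.63 = -1.19 m.
Vertical separation Δz = 288.58 − 283.56 = 5.02 m.
|i_v| = |Δh| / Δz = 1.19 / 5.02 = 0.237.
Head is higher in the deep piezometer, so vertical flow is upward (discharge condition).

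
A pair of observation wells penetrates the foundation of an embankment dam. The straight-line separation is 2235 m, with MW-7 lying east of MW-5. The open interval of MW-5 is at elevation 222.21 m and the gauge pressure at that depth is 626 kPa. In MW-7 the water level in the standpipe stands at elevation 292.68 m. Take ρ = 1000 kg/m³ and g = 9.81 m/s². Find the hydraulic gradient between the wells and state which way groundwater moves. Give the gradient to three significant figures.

Pressure head at MW-5: ψ = P/(ρg) = 626×1000 / (1000 × 9.81) = 63.81 m.
Total head at MW-5: h = z + ψ = 222.21 + 63.81 = 286.02 m.
Total head at MW-7: h = 292.68 m (water level in the piezometer is the total head).
Head difference: h(MW-5) − h(MW-7) = 286.02 − 292.68 = -6.66 m.
Hydraulic gradient: i = |Δh| / L = 6.66 / 2235 = 0.00298.
Flow is from higher to lower head: from MW-7 toward MW-5, i.e. toward the west.

i ≈ 0.00298; groundwater flows toward the west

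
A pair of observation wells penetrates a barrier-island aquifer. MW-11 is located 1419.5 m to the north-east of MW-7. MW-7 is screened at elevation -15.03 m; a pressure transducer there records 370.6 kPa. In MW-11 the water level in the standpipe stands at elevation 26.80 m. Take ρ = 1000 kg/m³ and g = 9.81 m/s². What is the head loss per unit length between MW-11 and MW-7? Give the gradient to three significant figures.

i ≈ 0.00285 m/m

Pressure head at MW-7: ψ = P/(ρg) = 370.6×1000 / (1000 × 9.81) = 37.78 m.
Total head at MW-7: h = z + ψ = -15.03 + 37.78 = 22.75 m.
Total head at MW-11: h = 26.80 m (water level in the piezometer is the total head).
Head difference: h(MW-7) − h(MW-11) = 22.75 − 26.80 = -4.05 m.
Hydraulic gradient: i = |Δh| / L = 4.05 / 1419.5 = 0.00285.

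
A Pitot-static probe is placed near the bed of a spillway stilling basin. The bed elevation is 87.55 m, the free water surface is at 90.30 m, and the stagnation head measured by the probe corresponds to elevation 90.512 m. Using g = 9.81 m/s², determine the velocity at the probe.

v ≈ 2.04 m/s

Near the bed, under hydrostatic conditions, the piezometric head (z + ψ) equals the free-surface elevation, 90.30 m.
Velocity head = total − piezometric = 90.512 − 90.30 = 0.212 m.
v = √(2g·h_v) = √(2 × 9.81 × 0.212) = 2.04 m/s.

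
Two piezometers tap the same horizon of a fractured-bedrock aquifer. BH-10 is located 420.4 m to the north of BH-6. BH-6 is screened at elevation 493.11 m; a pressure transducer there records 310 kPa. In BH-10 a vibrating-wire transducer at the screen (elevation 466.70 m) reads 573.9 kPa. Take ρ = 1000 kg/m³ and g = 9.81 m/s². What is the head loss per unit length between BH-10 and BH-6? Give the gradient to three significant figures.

i ≈ 0.00117 m/m

Pressure head at BH-6: ψ = P/(ρg) = 310×1000 / (1000 × 9.81) = 31.60 m.
Total head at BH-6: h = z + ψ = 493.11 + 31.60 = 524.71 m.
Pressure head at BH-10: ψ = P/(ρg) = 573.9×1000 / (1000 × 9.81) = 58.50 m.
Total head at BH-10: h = z + ψ = 466.70 + 58.50 = 525.20 m.
Head difference: h(BH-6) − h(BH-10) = 524.71 − 525.20 = -0.49 m.
Hydraulic gradient: i = |Δh| / L = 0.49 / 420.4 = 0.00117.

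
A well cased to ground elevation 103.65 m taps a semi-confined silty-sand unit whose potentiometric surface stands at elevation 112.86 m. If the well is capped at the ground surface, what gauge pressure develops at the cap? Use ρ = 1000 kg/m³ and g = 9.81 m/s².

Head above the cap: Δh = 112.86 − 103.65 = 9.21 m.
P = ρgΔh = 1000 × 9.81 × 9.21 = 90350 Pa ≈ 90.4 kPa.

P ≈ 90.4 kPa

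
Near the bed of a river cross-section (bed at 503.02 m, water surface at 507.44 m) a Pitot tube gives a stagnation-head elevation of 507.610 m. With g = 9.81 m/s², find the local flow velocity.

v ≈ 1.83 m/s

Near the bed, under hydrostatic conditions, the piezometric head (z + ψ) equals the free-surface elevation, 507.44 m.
Velocity head = total − piezometric = 507.610 − 507.44 = 0.170 m.
v = √(2g·h_v) = √(2 × 9.81 × 0.170) = 1.83 m/s.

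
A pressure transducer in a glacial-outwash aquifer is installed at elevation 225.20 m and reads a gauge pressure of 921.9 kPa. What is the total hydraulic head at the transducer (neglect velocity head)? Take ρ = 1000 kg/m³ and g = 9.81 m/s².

h ≈ 319.18 m

ψ = P/(ρg) = 921.9×1000 / (1000 × 9.81) = 93.98 m.
h = z + ψ = 225.20 + 93.98 = 319.18 m.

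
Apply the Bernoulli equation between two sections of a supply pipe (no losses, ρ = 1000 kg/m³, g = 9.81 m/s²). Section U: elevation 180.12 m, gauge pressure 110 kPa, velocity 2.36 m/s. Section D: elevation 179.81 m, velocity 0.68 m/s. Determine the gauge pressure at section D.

P₂ ≈ 116 kPa

Pressure head at U: ψ₁ = P₁/(ρg) = 110×1000 / (1000 × 9.81) = 11.21 m.
Velocity heads: v₁²/2g = 2.36²/19.62 = 0.284 m; v₂²/2g = 0.68²/19.62 = 0.024 m.
Total head H = z₁ + ψ₁ + v₁²/2g = 180.12 + 11.21 + 0.284 = 191.61 m.
ψ₂ = H − z₂ − v₂²/2g = 191.61 − 179.81 − 0.024 = 11.78 m.
P₂ = ρgψ₂ = 1000 × 9.81 × 11.78 ≈ 116 kPa.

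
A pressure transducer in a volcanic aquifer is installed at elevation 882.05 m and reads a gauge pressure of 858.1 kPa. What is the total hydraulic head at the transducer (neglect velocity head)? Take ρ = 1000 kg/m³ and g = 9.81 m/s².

ψ = P/(ρg) = 858.1×1000 / (1000 × 9.81) = 87.47 m.
h = z + ψ = 882.05 + 87.47 = 969.52 m.

h ≈ 969.52 m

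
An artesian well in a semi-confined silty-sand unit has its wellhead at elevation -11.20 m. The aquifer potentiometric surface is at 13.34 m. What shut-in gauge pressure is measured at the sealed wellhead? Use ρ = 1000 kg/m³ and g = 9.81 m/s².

Head above the cap: Δh = 13.34 − (-11.20) = 24.54 m.
P = ρgΔh = 1000 × 9.81 × 24.54 = 240737 Pa ≈ 241 kPa.

P ≈ 241 kPa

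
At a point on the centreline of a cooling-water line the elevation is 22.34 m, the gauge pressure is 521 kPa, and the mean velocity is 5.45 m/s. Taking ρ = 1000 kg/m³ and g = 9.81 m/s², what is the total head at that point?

Pressure head ψ = P/(ρg) = 521×1000 / (1000 × 9.81) = 53.11 m.
Velocity head = v²/(2g) = 5.45² / (2 × 9.81) = 1.514 m.
h = z + ψ + v²/(2g) = 22.34 + 53.11 + 1.514 = 76.96 m.

h ≈ 76.96 m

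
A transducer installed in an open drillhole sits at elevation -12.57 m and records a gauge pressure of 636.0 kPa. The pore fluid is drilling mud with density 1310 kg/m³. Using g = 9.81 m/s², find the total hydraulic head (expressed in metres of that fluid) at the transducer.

h ≈ 36.92 m

ψ = P/(ρg) = 636.0×1000 / (1310 × 9.81) = 49.49 m.
h = z + ψ = -12.57 + 49.49 = 36.92 m.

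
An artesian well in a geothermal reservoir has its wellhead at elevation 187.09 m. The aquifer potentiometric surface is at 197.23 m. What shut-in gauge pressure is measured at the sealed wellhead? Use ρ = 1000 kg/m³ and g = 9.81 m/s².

Head above the cap: Δh = 197.23 − 187.09 = 10.14 m.
P = ρgΔh = 1000 × 9.81 × 10.14 = 99473 Pa ≈ 99.5 kPa.

P ≈ 99.5 kPa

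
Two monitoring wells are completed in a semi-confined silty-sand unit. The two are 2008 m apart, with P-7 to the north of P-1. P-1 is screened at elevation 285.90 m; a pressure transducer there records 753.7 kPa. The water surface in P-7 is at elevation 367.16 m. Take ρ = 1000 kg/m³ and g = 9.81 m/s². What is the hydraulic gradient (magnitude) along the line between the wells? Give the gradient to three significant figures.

Pressure head at P-1: ψ = P/(ρg) = 753.7×1000 / (1000 × 9.81) = 76.83 m.
Total head at P-1: h = z + ψ = 285.90 + 76.83 = 362.73 m.
Total head at P-7: h = 367.16 m (water level in the piezometer is the total head).
Head difference: h(P-1) − h(P-7) = 362.73 − 367.16 = -4.43 m.
Hydraulic gradient: i = |Δh| / L = 4.43 / 2008 = 0.00221.

i ≈ 0.00221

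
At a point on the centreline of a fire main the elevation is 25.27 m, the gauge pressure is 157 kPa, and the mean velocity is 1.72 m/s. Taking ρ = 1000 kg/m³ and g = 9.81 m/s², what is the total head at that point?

Pressure head ψ = P/(ρg) = 157×1000 / (1000 × 9.81) = 16.00 m.
Velocity head = v²/(2g) = 1.72² / (2 × 9.81) = 0.151 m.
h = z + ψ + v²/(2g) = 25.27 + 16.00 + 0.151 = 41.42 m.

h ≈ 41.42 m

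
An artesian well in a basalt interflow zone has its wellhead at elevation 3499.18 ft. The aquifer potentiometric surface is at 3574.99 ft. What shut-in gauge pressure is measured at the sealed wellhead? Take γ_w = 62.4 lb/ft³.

P ≈ 32.9 psi

Head above the cap: Δh = 3574.99 − 3499.18 = 75.81 ft.
P = γΔh/144 = 62.4 × 75.81 / 144 = 32.9 psi.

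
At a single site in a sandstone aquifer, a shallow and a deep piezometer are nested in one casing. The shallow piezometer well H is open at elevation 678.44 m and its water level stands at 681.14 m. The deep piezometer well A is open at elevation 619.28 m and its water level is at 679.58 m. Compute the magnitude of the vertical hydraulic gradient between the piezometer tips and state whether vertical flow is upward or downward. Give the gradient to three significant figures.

Total head at well H: h = 681.14 m (water level in the standpipe).
Total head at well A: h = 679.58 m.
Δh = h(well H) − h(well A) = 681.14 − 679.58 = 1.56 m.
Vertical separation Δz = 678.44 − 619.28 = 59.16 m.
|i_v| = |Δh| / Δz = 1.56 / 59.16 = 0.0264.
Head is higher in the shallow piezometer, so vertical flow is downward (recharge condition).

|i_v| ≈ 0.0264; vertical flow is downward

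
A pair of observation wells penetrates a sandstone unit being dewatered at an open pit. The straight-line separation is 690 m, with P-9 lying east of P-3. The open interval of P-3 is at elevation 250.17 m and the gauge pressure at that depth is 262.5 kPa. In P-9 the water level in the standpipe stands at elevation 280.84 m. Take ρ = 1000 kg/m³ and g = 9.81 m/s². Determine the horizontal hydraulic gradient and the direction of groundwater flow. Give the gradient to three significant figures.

Pressure head at P-3: ψ = P/(ρg) = 262.5×1000 / (1000 × 9.81) = 26.76 m.
Total head at P-3: h = z + ψ = 250.17 + 26.76 = 276.93 m.
Total head at P-9: h = 280.84 m (water level in the piezometer is the total head).
Head difference: h(P-3) − h(P-9) = 276.93 − 280.84 = -3.91 m.
Hydraulic gradient: i = |Δh| / L = 3.91 / 690 = 0.00567.
Flow is from higher to lower head: from P-9 toward P-3, i.e. toward the west.

i ≈ 0.00567; groundwater flows toward the west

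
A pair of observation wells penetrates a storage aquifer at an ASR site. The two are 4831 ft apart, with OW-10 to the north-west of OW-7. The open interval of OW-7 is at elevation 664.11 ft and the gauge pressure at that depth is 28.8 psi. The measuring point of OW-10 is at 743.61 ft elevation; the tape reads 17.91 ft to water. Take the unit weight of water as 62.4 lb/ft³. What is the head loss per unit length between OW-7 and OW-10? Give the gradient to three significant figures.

Pressure head at OW-7: ψ = 144·P/γ = 144 × 28.8 / 62.4 = 66.46 ft.
Total head at OW-7: h = z + ψ = 664.11 + 66.46 = 730.57 ft.
Total head at OW-10: h = 743.61 − 17.91 = 725.70 ft.
Head difference: h(OW-7) − h(OW-10) = 730.57 − 725.70 = 4.87 ft.
Hydraulic gradient: i = |Δh| / L = 4.87 / 4831 = 0.00101.

i ≈ 0.00101 ft/ft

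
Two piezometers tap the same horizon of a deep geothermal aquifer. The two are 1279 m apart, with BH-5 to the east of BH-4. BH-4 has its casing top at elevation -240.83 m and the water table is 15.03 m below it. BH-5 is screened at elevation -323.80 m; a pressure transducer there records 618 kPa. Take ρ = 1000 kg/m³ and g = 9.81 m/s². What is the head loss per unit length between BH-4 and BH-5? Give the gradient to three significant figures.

Total head at BH-4: h = -240.83 − 15.03 = -255.86 m.
Pressure head at BH-5: ψ = P/(ρg) = 618×1000 / (1000 × 9.81) = 63.00 m.
Total head at BH-5: h = z + ψ = -323.80 + 63.00 = -260.80 m.
Head difference: h(BH-4) − h(BH-5) = -255.86 − (-260.80) = 4.94 m.
Hydraulic gradient: i = |Δh| / L = 4.94 / 1279 = 0.00386.

i ≈ 0.00386 m/m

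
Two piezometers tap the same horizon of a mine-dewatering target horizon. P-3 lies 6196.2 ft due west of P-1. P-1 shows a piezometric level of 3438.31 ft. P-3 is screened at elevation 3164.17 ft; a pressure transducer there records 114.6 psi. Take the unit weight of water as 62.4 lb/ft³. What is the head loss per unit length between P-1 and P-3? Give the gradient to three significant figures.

i ≈ 0.00156 ft/ft

Total head at P-1: h = 3438.31 ft (water level in the piezometer is the total head).
Pressure head at P-3: ψ = 144·P/γ = 144 × 114.6 / 62.4 = 264.46 ft.
Total head at P-3: h = z + ψ = 3164.17 + 264.46 = 3428.63 ft.
Head difference: h(P-1) − h(P-3) = 3438.31 − 3428.63 = 9.68 ft.
Hydraulic gradient: i = |Δh| / L = 9.68 / 6196.2 = 0.00156.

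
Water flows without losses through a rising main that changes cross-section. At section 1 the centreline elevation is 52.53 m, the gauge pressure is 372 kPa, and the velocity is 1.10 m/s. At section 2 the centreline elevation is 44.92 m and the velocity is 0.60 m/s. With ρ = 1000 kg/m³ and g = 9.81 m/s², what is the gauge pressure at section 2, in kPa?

Pressure head at 1: ψ₁ = P₁/(ρg) = 372×1000 / (1000 × 9.81) = 37.92 m.
Velocity heads: v₁²/2g = 1.10²/19.62 = 0.062 m; v₂²/2g = 0.60²/19.62 = 0.018 m.
Total head H = z₁ + ψ₁ + v₁²/2g = 52.53 + 37.92 + 0.062 = 90.51 m.
ψ₂ = H − z₂ − v₂²/2g = 90.51 − 44.92 − 0.018 = 45.57 m.
P₂ = ρgψ₂ = 1000 × 9.81 × 45.57 ≈ 447 kPa.

P₂ ≈ 447 kPa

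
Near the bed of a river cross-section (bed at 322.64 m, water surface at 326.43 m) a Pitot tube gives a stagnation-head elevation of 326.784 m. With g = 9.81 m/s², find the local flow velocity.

Near the bed, under hydrostatic conditions, the piezometric head (z + ψ) equals the free-surface elevation, 326.43 m.
Velocity head = total − piezometric = 326.784 − 326.43 = 0.354 m.
v = √(2g·h_v) = √(2 × 9.81 × 0.354) = 2.64 m/s.

v ≈ 2.64 m/s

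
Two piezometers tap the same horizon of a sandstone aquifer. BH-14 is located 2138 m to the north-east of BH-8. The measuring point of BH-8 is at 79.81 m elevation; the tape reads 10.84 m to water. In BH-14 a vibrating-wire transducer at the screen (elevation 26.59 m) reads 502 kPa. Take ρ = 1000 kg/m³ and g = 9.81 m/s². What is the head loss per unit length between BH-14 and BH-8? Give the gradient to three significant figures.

i ≈ 0.00411 m/m

Total head at BH-8: h = 79.81 − 10.84 = 68.97 m.
Pressure head at BH-14: ψ = P/(ρg) = 502×1000 / (1000 × 9.81) = 51.17 m.
Total head at BH-14: h = z + ψ = 26.59 + 51.17 = 77.76 m.
Head difference: h(BH-8) − h(BH-14) = 68.97 − 77.76 = -8.79 m.
Hydraulic gradient: i = |Δh| / L = 8.79 / 2138 = 0.00411.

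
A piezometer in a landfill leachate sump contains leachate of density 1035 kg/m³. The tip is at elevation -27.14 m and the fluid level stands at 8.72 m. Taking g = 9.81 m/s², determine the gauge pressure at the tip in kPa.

Pressure head ψ = h − z = 8.72 − (-27.14) = 35.86 m.
P = ρgψ = 1035 × 9.81 × 35.86 = 364099 Pa ≈ 364 kPa.

P ≈ 364 kPa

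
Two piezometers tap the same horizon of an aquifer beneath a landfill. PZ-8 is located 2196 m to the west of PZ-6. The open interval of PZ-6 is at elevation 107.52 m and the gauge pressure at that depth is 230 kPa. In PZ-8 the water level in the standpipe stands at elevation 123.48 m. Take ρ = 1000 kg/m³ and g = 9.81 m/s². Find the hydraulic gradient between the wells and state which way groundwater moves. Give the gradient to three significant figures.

i ≈ 0.00341; groundwater flows toward the west

Pressure head at PZ-6: ψ = P/(ρg) = 230×1000 / (1000 × 9.81) = 23.45 m.
Total head at PZ-6: h = z + ψ = 107.52 + 23.45 = 130.97 m.
Total head at PZ-8: h = 123.48 m (water level in the piezometer is the total head).
Head difference: h(PZ-6) − h(PZ-8) = 130.97 − 123.48 = 7.49 m.
Hydraulic gradient: i = |Δh| / L = 7.49 / 2196 = 0.00341.
Flow is from higher to lower head: from PZ-6 toward PZ-8, i.e. toward the west.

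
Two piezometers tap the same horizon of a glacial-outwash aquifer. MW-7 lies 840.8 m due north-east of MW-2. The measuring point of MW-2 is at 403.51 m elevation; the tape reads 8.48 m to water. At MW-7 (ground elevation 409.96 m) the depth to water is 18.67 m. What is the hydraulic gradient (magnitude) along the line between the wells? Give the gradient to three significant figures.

Total head at MW-2: h = 403.51 − 8.48 = 395.03 m.
Total head at MW-7: h = 409.96 − 18.67 = 391.29 m.
Head difference: h(MW-2) − h(MW-7) = 395.03 − 391.29 = 3.74 m.
Hydraulic gradient: i = |Δh| / L = 3.74 / 840.8 = 0.00445.

i ≈ 0.00445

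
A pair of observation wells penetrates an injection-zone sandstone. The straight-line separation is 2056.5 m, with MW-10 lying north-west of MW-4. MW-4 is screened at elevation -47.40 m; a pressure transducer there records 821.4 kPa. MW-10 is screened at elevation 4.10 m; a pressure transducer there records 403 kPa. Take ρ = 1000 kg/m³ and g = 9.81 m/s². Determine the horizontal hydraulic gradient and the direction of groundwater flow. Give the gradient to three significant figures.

i ≈ 0.00430; groundwater flows toward the south-east

Pressure head at MW-4: ψ = P/(ρg) = 821.4×1000 / (1000 × 9.81) = 83.73 m.
Total head at MW-4: h = z + ψ = -47.40 + 83.73 = 36.33 m.
Pressure head at MW-10: ψ = P/(ρg) = 403×1000 / (1000 × 9.81) = 41.08 m.
Total head at MW-10: h = z + ψ = 4.10 + 41.08 = 45.18 m.
Head difference: h(MW-4) − h(MW-10) = 36.33 − 45.18 = -8.85 m.
Hydraulic gradient: i = |Δh| / L = 8.85 / 2056.5 = 0.00430.
Flow is from higher to lower head: from MW-10 toward MW-4, i.e. toward the south-east.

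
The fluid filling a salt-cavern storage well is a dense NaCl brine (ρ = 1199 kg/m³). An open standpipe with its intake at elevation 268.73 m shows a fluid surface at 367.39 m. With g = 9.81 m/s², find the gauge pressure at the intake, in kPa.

P ≈ 1160 kPa

Pressure head ψ = h − z = 367.39 − 268.73 = 98.66 m.
P = ρgψ = 1199 × 9.81 × 98.66 = 1160458 Pa ≈ 1160 kPa.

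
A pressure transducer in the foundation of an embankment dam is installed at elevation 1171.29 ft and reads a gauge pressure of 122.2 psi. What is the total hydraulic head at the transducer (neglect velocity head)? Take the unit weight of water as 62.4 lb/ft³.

h ≈ 1453.29 ft

ψ = 144·P/γ = 144 × 122.2 / 62.4 = 282.00 ft.
h = z + ψ = 1171.29 + 282.00 = 1453.29 ft.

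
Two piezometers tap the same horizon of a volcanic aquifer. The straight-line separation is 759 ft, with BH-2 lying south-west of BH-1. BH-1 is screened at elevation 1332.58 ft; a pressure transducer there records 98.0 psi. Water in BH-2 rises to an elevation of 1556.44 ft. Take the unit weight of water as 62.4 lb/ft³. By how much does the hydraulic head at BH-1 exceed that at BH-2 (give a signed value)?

Δh ≈ 2.29 ft

Pressure head at BH-1: ψ = 144·P/γ = 144 × 98.0 / 62.4 = 226.15 ft.
Total head at BH-1: h = z + ψ = 1332.58 + 226.15 = 1558.73 ft.
Total head at BH-2: h = 1556.44 ft (water level in the piezometer is the total head).
Head difference: h(BH-1) − h(BH-2) = 1558.73 − 1556.44 = 2.29 ft.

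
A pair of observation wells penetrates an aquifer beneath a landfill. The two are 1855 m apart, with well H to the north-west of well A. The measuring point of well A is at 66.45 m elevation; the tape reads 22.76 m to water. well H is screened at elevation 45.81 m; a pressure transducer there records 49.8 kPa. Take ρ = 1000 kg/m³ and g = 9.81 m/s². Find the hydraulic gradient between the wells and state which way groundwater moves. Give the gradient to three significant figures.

i ≈ 0.00388; groundwater flows toward the south-east

Total head at well A: h = 66.45 − 22.76 = 43.69 m.
Pressure head at well H: ψ = P/(ρg) = 49.8×1000 / (1000 × 9.81) = 5.08 m.
Total head at well H: h = z + ψ = 45.81 + 5.08 = 50.89 m.
Head difference: h(well A) − h(well H) = 43.69 − 50.89 = -7.20 m.
Hydraulic gradient: i = |Δh| / L = 7.20 / 1855 = 0.00388.
Flow is from higher to lower head: from well H toward well A, i.e. toward the south-east.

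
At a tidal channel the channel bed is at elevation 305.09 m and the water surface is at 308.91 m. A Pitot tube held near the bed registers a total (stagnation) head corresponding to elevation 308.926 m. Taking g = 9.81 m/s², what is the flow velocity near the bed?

Near the bed, under hydrostatic conditions, the piezometric head (z + ψ) equals the free-surface elevation, 308.91 m.
Velocity head = total − piezometric = 308.926 − 308.91 = 0.016 m.
v = √(2g·h_v) = √(2 × 9.81 × 0.016) = 0.560 m/s.

v ≈ 0.560 m/s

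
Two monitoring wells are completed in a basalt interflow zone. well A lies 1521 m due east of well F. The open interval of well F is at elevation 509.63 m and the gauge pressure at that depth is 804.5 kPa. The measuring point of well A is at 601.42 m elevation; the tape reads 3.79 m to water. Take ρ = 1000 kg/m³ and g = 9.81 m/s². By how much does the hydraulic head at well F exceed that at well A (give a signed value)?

Δh ≈ -5.99 m

Pressure head at well F: ψ = P/(ρg) = 804.5×1000 / (1000 × 9.81) = 82.01 m.
Total head at well F: h = z + ψ = 509.63 + 82.01 = 591.64 m.
Total head at well A: h = 601.42 − 3.79 = 597.63 m.
Head difference: h(well F) − h(well A) = 591.64 − 597.63 = -5.99 m.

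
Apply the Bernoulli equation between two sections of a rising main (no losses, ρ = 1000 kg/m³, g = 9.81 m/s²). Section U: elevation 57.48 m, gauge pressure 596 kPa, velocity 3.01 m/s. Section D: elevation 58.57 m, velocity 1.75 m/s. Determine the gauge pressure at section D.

Pressure head at U: ψ₁ = P₁/(ρg) = 596×1000 / (1000 × 9.81) = 60.75 m.
Velocity heads: v₁²/2g = 3.01²/19.62 = 0.462 m; v₂²/2g = 1.75²/19.62 = 0.156 m.
Total head H = z₁ + ψ₁ + v₁²/2g = 57.48 + 60.75 + 0.462 = 118.69 m.
ψ₂ = H − z₂ − v₂²/2g = 118.69 − 58.57 − 0.156 = 59.96 m.
P₂ = ρgψ₂ = 1000 × 9.81 × 59.96 ≈ 588 kPa.

P₂ ≈ 588 kPa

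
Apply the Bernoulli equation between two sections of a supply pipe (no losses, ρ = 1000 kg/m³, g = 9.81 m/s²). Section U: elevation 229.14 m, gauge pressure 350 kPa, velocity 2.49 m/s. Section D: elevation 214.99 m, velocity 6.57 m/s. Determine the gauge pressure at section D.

P₂ ≈ 470 kPa

Pressure head at U: ψ₁ = P₁/(ρg) = 350×1000 / (1000 × 9.81) = 35.68 m.
Velocity heads: v₁²/2g = 2.49²/19.62 = 0.316 m; v₂²/2g = 6.57²/19.62 = 2.200 m.
Total head H = z₁ + ψ₁ + v₁²/2g = 229.14 + 35.68 + 0.316 = 265.14 m.
ψ₂ = H − z₂ − v₂²/2g = 265.14 − 214.99 − 2.200 = 47.95 m.
P₂ = ρgψ₂ = 1000 × 9.81 × 47.95 ≈ 470 kPa.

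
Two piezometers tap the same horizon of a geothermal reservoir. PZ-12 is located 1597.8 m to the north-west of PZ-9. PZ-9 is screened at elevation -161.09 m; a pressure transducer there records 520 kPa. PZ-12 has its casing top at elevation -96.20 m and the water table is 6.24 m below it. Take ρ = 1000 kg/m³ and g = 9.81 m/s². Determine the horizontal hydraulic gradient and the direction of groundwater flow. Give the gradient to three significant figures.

i ≈ 0.00353; groundwater flows toward the south-east

Pressure head at PZ-9: ψ = P/(ρg) = 520×1000 / (1000 × 9.81) = 53.01 m.
Total head at PZ-9: h = z + ψ = -161.09 + 53.01 = -108.08 m.
Total head at PZ-12: h = -96.20 − 6.24 = -102.44 m.
Head difference: h(PZ-9) − h(PZ-12) = -108.08 − (-102.44) = -5.64 m.
Hydraulic gradient: i = |Δh| / L = 5.64 / 1597.8 = 0.00353.
Flow is from higher to lower head: from PZ-12 toward PZ-9, i.e. toward the south-east.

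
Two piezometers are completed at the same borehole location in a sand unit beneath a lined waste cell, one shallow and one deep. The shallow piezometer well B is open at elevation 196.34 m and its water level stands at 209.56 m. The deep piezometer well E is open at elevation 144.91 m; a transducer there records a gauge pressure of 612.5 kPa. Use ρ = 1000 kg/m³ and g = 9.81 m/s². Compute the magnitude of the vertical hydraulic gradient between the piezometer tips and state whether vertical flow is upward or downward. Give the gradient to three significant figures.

|i_v| ≈ 0.0430; vertical flow is downward

Total head at well B: h = 209.56 m (water level in the standpipe).
Pressure head at well E: ψ = P/(ρg) = 612.5×1000 / (1000 × 9.81) = 62.44 m.
Total head at well E: h = z + ψ = 144.91 + 62.44 = 207.35 m.
Δh = h(well B) − h(well E) = 209.56 − 207.35 = 2.21 m.
Vertical separation Δz = 196.34 − 144.91 = 51.43 m.
|i_v| = |Δh| / Δz = 2.21 / 51.43 = 0.0430.
Head is higher in the shallow piezometer, so vertical flow is downward (recharge condition).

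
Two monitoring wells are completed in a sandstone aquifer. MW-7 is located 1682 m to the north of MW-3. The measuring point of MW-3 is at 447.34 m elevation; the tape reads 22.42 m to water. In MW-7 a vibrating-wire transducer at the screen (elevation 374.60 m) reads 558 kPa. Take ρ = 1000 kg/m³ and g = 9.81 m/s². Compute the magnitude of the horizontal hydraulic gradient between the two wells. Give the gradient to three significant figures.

i ≈ 0.00390

Total head at MW-3: h = 447.34 − 22.42 = 424.92 m.
Pressure head at MW-7: ψ = P/(ρg) = 558×1000 / (1000 × 9.81) = 56.88 m.
Total head at MW-7: h = z + ψ = 374.60 + 56.88 = 431.48 m.
Head difference: h(MW-3) − h(MW-7) = 424.92 − 431.48 = -6.56 m.
Hydraulic gradient: i = |Δh| / L = 6.56 / 1682 = 0.00390.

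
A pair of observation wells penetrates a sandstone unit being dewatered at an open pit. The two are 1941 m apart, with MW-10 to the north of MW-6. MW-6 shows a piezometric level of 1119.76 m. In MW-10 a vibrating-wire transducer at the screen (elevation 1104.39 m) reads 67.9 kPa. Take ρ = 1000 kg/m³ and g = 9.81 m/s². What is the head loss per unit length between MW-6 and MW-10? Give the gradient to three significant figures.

Total head at MW-6: h = 1119.76 m (water level in the piezometer is the total head).
Pressure head at MW-10: ψ = P/(ρg) = 67.9×1000 / (1000 × 9.81) = 6.92 m.
Total head at MW-10: h = z + ψ = 1104.39 + 6.92 = 1111.31 m.
Head difference: h(MW-6) − h(MW-10) = 1119.76 − 1111.31 = 8.45 m.
Hydraulic gradient: i = |Δh| / L = 8.45 / 1941 = 0.00435.

i ≈ 0.00435 m/m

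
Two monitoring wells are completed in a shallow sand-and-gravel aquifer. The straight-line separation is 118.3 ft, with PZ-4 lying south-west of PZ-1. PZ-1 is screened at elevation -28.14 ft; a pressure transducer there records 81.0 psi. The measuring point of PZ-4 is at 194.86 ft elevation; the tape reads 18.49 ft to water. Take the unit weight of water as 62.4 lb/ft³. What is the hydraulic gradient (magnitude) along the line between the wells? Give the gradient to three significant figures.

i ≈ 0.149

Pressure head at PZ-1: ψ = 144·P/γ = 144 × 81.0 / 62.4 = 186.92 ft.
Total head at PZ-1: h = z + ψ = -28.14 + 186.92 = 158.78 ft.
Total head at PZ-4: h = 194.86 − 18.49 = 176.37 ft.
Head difference: h(PZ-1) − h(PZ-4) = 158.78 − 176.37 = -17.59 ft.
Hydraulic gradient: i = |Δh| / L = 17.59 / 118.3 = 0.149.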